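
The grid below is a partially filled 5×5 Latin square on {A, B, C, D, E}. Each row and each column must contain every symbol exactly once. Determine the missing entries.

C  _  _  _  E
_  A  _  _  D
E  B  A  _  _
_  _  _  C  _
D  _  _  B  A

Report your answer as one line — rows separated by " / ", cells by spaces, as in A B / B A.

(r1,c2) = D
(r1,c3) = B
(r1,c4) = A
(r2,c1) = B
(r2,c4) = E
(r3,c4) = D
(r3,c5) = C
(r4,c1) = A
(r4,c2) = E
(r4,c3) = D
(r4,c5) = B
(r5,c2) = C
(r5,c3) = E
(r2,c3) = C

C D B A E / B A C E D / E B A D C / A E D C B / D C E B A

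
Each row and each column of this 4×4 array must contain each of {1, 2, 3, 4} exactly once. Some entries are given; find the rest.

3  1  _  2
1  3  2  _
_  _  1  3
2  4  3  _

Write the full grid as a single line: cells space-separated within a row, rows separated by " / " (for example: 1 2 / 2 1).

3 1 4 2 / 1 3 2 4 / 4 2 1 3 / 2 4 3 1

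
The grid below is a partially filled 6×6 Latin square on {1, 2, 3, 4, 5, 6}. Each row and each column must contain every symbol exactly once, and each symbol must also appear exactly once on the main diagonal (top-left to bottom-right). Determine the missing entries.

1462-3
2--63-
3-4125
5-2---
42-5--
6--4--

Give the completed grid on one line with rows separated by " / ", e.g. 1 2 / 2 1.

At row 1, column 5: row 1 has {1,2,3,4,6}; column 5 has {2,3}; that leaves 5.
At row 2, column 2: row 2 has {2,3,6}; column 2 has {2,4}; the diagonal has {1,4}; that leaves 5.
At row 2, column 3: row 2 has {2,3,5,6}; column 3 has {2,4,6}; that leaves 1.
At row 2, column 6: row 2 has {1,2,3,5,6}; column 6 has {3,5}; that leaves 4.
At row 3, column 2: row 3 has {1,2,3,4,5}; column 2 has {2,4,5}; that leaves 6.
At row 4, column 4: row 4 has {2,5}; column 4 has {1,2,4,5,6}; the diagonal has {1,4,5}; that leaves 3.
At row 5, column 3: row 5 has {2,4,5}; column 3 has {1,2,4,6}; that leaves 3.
At row 5, column 5: row 5 has {2,3,4,5}; column 5 has {2,3,5}; the diagonal has {1,3,4,5}; that leaves 6.
At row 5, column 6: row 5 has {2,3,4,5,6}; column 6 has {3,4,5}; that leaves 1.
At row 6, column 3: row 6 has {4,6}; column 3 has {1,2,3,4,6}; that leaves 5.
At row 6, column 5: row 6 has {4,5,6}; column 5 has {2,3,5,6}; that leaves 1.
At row 6, column 6: row 6 has {1,4,5,6}; column 6 has {1,3,4,5}; the diagonal has {1,3,4,5,6}; that leaves 2.
At row 4, column 2: row 4 has {2,3,5}; column 2 has {2,4,5,6}; that leaves 1.
At row 4, column 5: row 4 has {1,2,3,5}; column 5 has {1,2,3,5,6}; that leaves 4.
At row 4, column 6: row 4 has {1,2,3,4,5}; column 6 has {1,2,3,4,5}; that leaves 6.
At row 6, column 2: row 6 has {1,2,4,5,6}; column 2 has {1,2,4,5,6}; that leaves 3.

1 4 6 2 5 3 / 2 5 1 6 3 4 / 3 6 4 1 2 5 / 5 1 2 3 4 6 / 4 2 3 5 6 1 / 6 3 5 4 1 2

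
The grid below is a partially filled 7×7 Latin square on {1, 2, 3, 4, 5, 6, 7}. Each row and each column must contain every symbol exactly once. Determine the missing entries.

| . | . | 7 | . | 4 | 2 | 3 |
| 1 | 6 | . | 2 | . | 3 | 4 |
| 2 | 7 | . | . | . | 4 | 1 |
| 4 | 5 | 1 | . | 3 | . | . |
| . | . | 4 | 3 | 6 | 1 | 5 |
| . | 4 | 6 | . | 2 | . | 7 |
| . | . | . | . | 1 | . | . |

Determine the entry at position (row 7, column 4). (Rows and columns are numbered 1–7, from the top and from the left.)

4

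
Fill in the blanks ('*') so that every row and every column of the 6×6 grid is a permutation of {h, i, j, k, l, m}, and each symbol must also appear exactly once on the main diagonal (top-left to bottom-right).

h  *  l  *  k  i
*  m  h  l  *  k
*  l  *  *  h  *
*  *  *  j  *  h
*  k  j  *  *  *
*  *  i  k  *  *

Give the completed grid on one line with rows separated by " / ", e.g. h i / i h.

Cell (r1,c2): row 1 has {h,i,k,l}; column 2 has {k,l,m} → j.
Cell (r1,c4): row 1 has {h,i,j,k,l}; column 4 has {j,k,l} → m.
Cell (r3,c3): row 3 has {h,l}; column 3 has {h,i,j,l}; the diagonal has {h,j,m} → k.
Cell (r3,c4): row 3 has {h,k,l}; column 4 has {j,k,l,m} → i.
Cell (r4,c2): row 4 has {h,j}; column 2 has {j,k,l,m} → i.
Cell (r4,c3): row 4 has {h,i,j}; column 3 has {h,i,j,k,l} → m.
Cell (r4,c5): row 4 has {h,i,j,m}; column 5 has {h,k} → l.
Cell (r5,c4): row 5 has {j,k}; column 4 has {i,j,k,l,m} → h.
Cell (r5,c5): row 5 has {h,j,k}; column 5 has {h,k,l}; the diagonal has {h,j,k,m} → i.
Cell (r6,c2): row 6 has {i,k}; column 2 has {i,j,k,l,m} → h.
Cell (r6,c6): row 6 has {h,i,k}; column 6 has {h,i,k}; the diagonal has {h,i,j,k,m} → l.
Cell (r2,c5): row 2 has {h,k,l,m}; column 5 has {h,i,k,l} → j.
Cell (r4,c1): row 4 has {h,i,j,l,m}; column 1 has {h} → k.
Cell (r5,c6): row 5 has {h,i,j,k}; column 6 has {h,i,k,l} → m.
Cell (r6,c5): row 6 has {h,i,k,l}; column 5 has {h,i,j,k,l} → m.
Cell (r2,c1): row 2 has {h,j,k,l,m}; column 1 has {h,k} → i.
Cell (r3,c6): row 3 has {h,i,k,l}; column 6 has {h,i,k,l,m} → j.
Cell (r5,c1): row 5 has {h,i,j,k,m}; column 1 has {h,i,k} → l.
Cell (r6,c1): row 6 has {h,i,k,l,m}; column 1 has {h,i,k,l} → j.
Cell (r3,c1): row 3 has {h,i,j,k,l}; column 1 has {h,i,j,k,l} → m.

h j l m k i / i m h l j k / m l k i h j / k i m j l h / l k j h i m / j h i k m l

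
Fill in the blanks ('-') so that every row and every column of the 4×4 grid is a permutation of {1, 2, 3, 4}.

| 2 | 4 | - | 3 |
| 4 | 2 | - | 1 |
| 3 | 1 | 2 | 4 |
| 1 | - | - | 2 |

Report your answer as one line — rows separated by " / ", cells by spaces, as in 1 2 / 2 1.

(r1,c3) = 1
(r2,c3) = 3
(r4,c2) = 3
(r4,c3) = 4

2 4 1 3 / 4 2 3 1 / 3 1 2 4 / 1 3 4 2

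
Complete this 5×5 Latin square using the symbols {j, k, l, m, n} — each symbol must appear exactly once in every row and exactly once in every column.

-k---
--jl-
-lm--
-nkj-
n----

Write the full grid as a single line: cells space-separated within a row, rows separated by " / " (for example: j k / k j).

l k n m j / k m j l n / j l m n k / m n k j l / n j l k m

(r2,c2): row 2 has {j,l}; column 2 has {k,l,n}, so it must be m.
(r5,c2): row 5 has {n}; column 2 has {k,l,m,n}, so it must be j.
(r5,c3): row 5 has {j,n}; column 3 has {j,k,m}, so it must be l.
(r1,c3): row 1 has {k}; column 3 has {j,k,l,m}, so it must be n.
(r1,c4): row 1 has {k,n}; column 4 has {j,l}, so it must be m.
(r2,c1): row 2 has {j,l,m}; column 1 has {n}, so it must be k.
(r2,c5): row 2 has {j,k,l,m}; column 5 is empty so far, so it must be n.
(r3,c1): row 3 has {l,m}; column 1 has {k,n}, so it must be j.
(r3,c5): row 3 has {j,l,m}; column 5 has {n}, so it must be k.
(r5,c4): row 5 has {j,l,n}; column 4 has {j,l,m}, so it must be k.
(r5,c5): row 5 has {j,k,l,n}; column 5 has {k,n}, so it must be m.
(r1,c1): row 1 has {k,m,n}; column 1 has {j,k,n}, so it must be l.
(r1,c5): row 1 has {k,l,m,n}; column 5 has {k,m,n}, so it must be j.
(r3,c4): row 3 has {j,k,l,m}; column 4 has {j,k,l,m}, so it must be n.
(r4,c1): row 4 has {j,k,n}; column 1 has {j,k,l,n}, so it must be m.
(r4,c5): row 4 has {j,k,m,n}; column 5 has {j,k,m,n}, so it must be l.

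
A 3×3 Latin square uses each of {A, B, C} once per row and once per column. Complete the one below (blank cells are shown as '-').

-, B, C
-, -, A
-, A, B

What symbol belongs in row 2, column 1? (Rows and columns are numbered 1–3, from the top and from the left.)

B

(r1,c1): row 1 has {B,C}; column 1 is empty so far, so it must be A.
(r2,c2): row 2 has {A}; column 2 has {A,B}, so it must be C.
(r3,c1): row 3 has {A,B}; column 1 has {A}, so it must be C.
(r2,c1): row 2 has {A,C}; column 1 has {A,C}, so it must be B.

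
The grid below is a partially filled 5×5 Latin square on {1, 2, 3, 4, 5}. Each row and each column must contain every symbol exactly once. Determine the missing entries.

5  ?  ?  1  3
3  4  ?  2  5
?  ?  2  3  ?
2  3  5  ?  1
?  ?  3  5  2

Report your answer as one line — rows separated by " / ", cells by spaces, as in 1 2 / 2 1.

5 2 4 1 3 / 3 4 1 2 5 / 1 5 2 3 4 / 2 3 5 4 1 / 4 1 3 5 2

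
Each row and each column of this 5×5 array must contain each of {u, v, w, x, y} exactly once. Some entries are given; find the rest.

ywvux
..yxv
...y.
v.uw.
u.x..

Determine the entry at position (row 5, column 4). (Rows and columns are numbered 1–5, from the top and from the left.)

At row 2, column 1: row 2 has {v,x,y}; column 1 has {u,v,y}; that leaves w.
At row 2, column 2: row 2 has {v,w,x,y}; column 2 has {w}; that leaves u.
At row 3, column 1: row 3 has {y}; column 1 has {u,v,w,y}; that leaves x.
At row 3, column 2: row 3 has {x,y}; column 2 has {u,w}; that leaves v.
At row 3, column 3: row 3 has {v,x,y}; column 3 has {u,v,x,y}; that leaves w.
At row 3, column 5: row 3 has {v,w,x,y}; column 5 has {v,x}; that leaves u.
At row 4, column 5: row 4 has {u,v,w}; column 5 has {u,v,x}; that leaves y.
At row 5, column 2: row 5 has {u,x}; column 2 has {u,v,w}; that leaves y.
At row 5, column 4: row 5 has {u,x,y}; column 4 has {u,w,x,y}; that leaves v.

v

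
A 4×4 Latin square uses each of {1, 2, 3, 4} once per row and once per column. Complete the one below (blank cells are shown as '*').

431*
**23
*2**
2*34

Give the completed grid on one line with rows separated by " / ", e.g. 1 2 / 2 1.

row 1 has {1,3,4}; column 4 has {3,4} — only 2 is left for (r1,c4).
row 2 has {2,3}; column 1 has {2,4} — only 1 is left for (r2,c1).
row 2 has {1,2,3}; column 2 has {2,3} — only 4 is left for (r2,c2).
row 3 has {2}; column 1 has {1,2,4} — only 3 is left for (r3,c1).
row 3 has {2,3}; column 3 has {1,2,3} — only 4 is left for (r3,c3).
row 3 has {2,3,4}; column 4 has {2,3,4} — only 1 is left for (r3,c4).
row 4 has {2,3,4}; column 2 has {2,3,4} — only 1 is left for (r4,c2).

4 3 1 2 / 1 4 2 3 / 3 2 4 1 / 2 1 3 4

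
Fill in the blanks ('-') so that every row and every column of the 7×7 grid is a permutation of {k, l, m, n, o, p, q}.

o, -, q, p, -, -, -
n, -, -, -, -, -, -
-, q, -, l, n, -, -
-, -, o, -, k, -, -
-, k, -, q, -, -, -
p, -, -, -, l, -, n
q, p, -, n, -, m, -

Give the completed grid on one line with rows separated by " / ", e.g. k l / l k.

row 1 has {o,p,q}; column 5 has {k,l,n} — only m is left for (r1,c5).
row 4 has {k,o}; column 4 has {l,n,p,q} — only m is left for (r4,c4).
row 7 has {m,n,p,q}; column 5 has {k,l,m,n} — only o is left for (r7,c5).
row 4 has {k,m,o}; column 1 has {n,o,p,q} — only l is left for (r4,c1).
row 4 has {k,l,m,o}; column 2 has {k,p,q} — only n is left for (r4,c2).
row 5 has {k,q}; column 1 has {l,n,o,p,q} — only m is left for (r5,c1).
row 5 has {k,m,q}; column 5 has {k,l,m,n,o} — only p is left for (r5,c5).
row 1 has {m,o,p,q}; column 2 has {k,n,p,q} — only l is left for (r1,c2).
row 1 has {l,m,o,p,q}; column 7 has {n} — only k is left for (r1,c7).
row 2 has {n}; column 5 has {k,l,m,n,o,p} — only q is left for (r2,c5).
row 3 has {l,n,q}; column 1 has {l,m,n,o,p,q} — only k is left for (r3,c1).
row 7 has {m,n,o,p,q}; column 7 has {k,n} — only l is left for (r7,c7).
row 1 has {k,l,m,o,p,q}; column 6 has {m} — only n is left for (r1,c6).
row 5 has {k,m,p,q}; column 7 has {k,l,n} — only o is left for (r5,c7).
row 7 has {l,m,n,o,p,q}; column 3 has {o,q} — only k is left for (r7,c3).
row 5 has {k,m,o,p,q}; column 6 has {m,n} — only l is left for (r5,c6).
row 6 has {l,n,p}; column 3 has {k,o,q} — only m is left for (r6,c3).
row 3 has {k,l,n,q}; column 3 has {k,m,o,q} — only p is left for (r3,c3).
row 3 has {k,l,n,p,q}; column 6 has {l,m,n} — only o is left for (r3,c6).
row 3 has {k,l,n,o,p,q}; column 7 has {k,l,n,o} — only m is left for (r3,c7).
row 5 has {k,l,m,o,p,q}; column 3 has {k,m,o,p,q} — only n is left for (r5,c3).
row 6 has {l,m,n,p}; column 2 has {k,l,n,p,q} — only o is left for (r6,c2).
row 6 has {l,m,n,o,p}; column 4 has {l,m,n,p,q} — only k is left for (r6,c4).
row 6 has {k,l,m,n,o,p}; column 6 has {l,m,n,o} — only q is left for (r6,c6).
row 2 has {n,q}; column 2 has {k,l,n,o,p,q} — only m is left for (r2,c2).
row 2 has {m,n,q}; column 3 has {k,m,n,o,p,q} — only l is left for (r2,c3).
row 2 has {l,m,n,q}; column 4 has {k,l,m,n,p,q} — only o is left for (r2,c4).
row 2 has {l,m,n,o,q}; column 7 has {k,l,m,n,o} — only p is left for (r2,c7).
row 4 has {k,l,m,n,o}; column 6 has {l,m,n,o,q} — only p is left for (r4,c6).
row 4 has {k,l,m,n,o,p}; column 7 has {k,l,m,n,o,p} — only q is left for (r4,c7).
row 2 has {l,m,n,o,p,q}; column 6 has {l,m,n,o,p,q} — only k is left for (r2,c6).

o l q p m n k / n m l o q k p / k q p l n o m / l n o m k p q / m k n q p l o / p o m k l q n / q p k n o m l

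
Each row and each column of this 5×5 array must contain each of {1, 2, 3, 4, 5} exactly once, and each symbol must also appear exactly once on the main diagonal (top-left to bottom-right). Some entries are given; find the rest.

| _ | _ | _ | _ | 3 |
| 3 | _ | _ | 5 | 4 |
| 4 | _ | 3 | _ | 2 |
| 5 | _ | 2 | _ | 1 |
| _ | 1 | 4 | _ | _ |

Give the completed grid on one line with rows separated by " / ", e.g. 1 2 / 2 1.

At row 2, column 2: row 2 has {3,4,5}; column 2 has {1}; the diagonal has {3}; that leaves 2.
At row 2, column 3: row 2 has {2,3,4,5}; column 3 has {2,3,4}; that leaves 1.
At row 3, column 2: row 3 has {2,3,4}; column 2 has {1,2}; that leaves 5.
At row 3, column 4: row 3 has {2,3,4,5}; column 4 has {5}; that leaves 1.
At row 4, column 4: row 4 has {1,2,5}; column 4 has {1,5}; the diagonal has {2,3}; that leaves 4.
At row 5, column 1: row 5 has {1,4}; column 1 has {3,4,5}; that leaves 2.
At row 5, column 4: row 5 has {1,2,4}; column 4 has {1,4,5}; that leaves 3.
At row 5, column 5: row 5 has {1,2,3,4}; column 5 has {1,2,3,4}; the diagonal has {2,3,4}; that leaves 5.
At row 1, column 1: row 1 has {3}; column 1 has {2,3,4,5}; the diagonal has {2,3,4,5}; that leaves 1.
At row 1, column 2: row 1 has {1,3}; column 2 has {1,2,5}; that leaves 4.
At row 1, column 3: row 1 has {1,3,4}; column 3 has {1,2,3,4}; that leaves 5.
At row 1, column 4: row 1 has {1,3,4,5}; column 4 has {1,3,4,5}; that leaves 2.
At row 4, column 2: row 4 has {1,2,4,5}; column 2 has {1,2,4,5}; that leaves 3.

1 4 5 2 3 / 3 2 1 5 4 / 4 5 3 1 2 / 5 3 2 4 1 / 2 1 4 3 5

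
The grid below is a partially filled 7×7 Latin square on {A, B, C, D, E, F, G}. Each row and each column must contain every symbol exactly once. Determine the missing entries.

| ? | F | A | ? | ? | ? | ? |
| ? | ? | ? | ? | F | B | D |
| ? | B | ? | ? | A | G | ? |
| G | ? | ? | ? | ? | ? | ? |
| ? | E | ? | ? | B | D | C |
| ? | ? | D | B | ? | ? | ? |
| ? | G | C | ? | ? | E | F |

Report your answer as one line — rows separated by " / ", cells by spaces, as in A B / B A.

E F A D G C B / C A E G F B D / D B F C A G E / G D B E C F A / A E G F B D C / F C D B E A G / B G C A D E F

(r1,c6): row 1 has {A,F}; column 6 has {B,D,E,G}, so it must be C.
(r3,c7): row 3 has {A,B,G}; column 7 has {C,D,F}, so it must be E.
(r7,c5): row 7 has {C,E,F,G}; column 5 has {A,B,F}, so it must be D.
(r3,c3): row 3 has {A,B,E,G}; column 3 has {A,C,D}, so it must be F.
(r5,c3): row 5 has {B,C,D,E}; column 3 has {A,C,D,F}, so it must be G.
(r7,c4): row 7 has {C,D,E,F,G}; column 4 has {B}, so it must be A.
(r2,c3): row 2 has {B,D,F}; column 3 has {A,C,D,F,G}, so it must be E.
(r4,c3): row 4 has {G}; column 3 has {A,C,D,E,F,G}, so it must be B.
(r4,c7): row 4 has {B,G}; column 7 has {C,D,E,F}, so it must be A.
(r5,c4): row 5 has {B,C,D,E,G}; column 4 has {A,B}, so it must be F.
(r6,c7): row 6 has {B,D}; column 7 has {A,C,D,E,F}, so it must be G.
(r7,c1): row 7 has {A,C,D,E,F,G}; column 1 has {G}, so it must be B.
(r1,c7): row 1 has {A,C,F}; column 7 has {A,C,D,E,F,G}, so it must be B.
(r4,c6): row 4 has {A,B,G}; column 6 has {B,C,D,E,G}, so it must be F.
(r5,c1): row 5 has {B,C,D,E,F,G}; column 1 has {B,G}, so it must be A.
(r6,c6): row 6 has {B,D,G}; column 6 has {B,C,D,E,F,G}, so it must be A.
(r2,c1): row 2 has {B,D,E,F}; column 1 has {A,B,G}, so it must be C.
(r2,c2): row 2 has {B,C,D,E,F}; column 2 has {B,E,F,G}, so it must be A.
(r2,c4): row 2 has {A,B,C,D,E,F}; column 4 has {A,B,F}, so it must be G.
(r3,c1): row 3 has {A,B,E,F,G}; column 1 has {A,B,C,G}, so it must be D.
(r3,c4): row 3 has {A,B,D,E,F,G}; column 4 has {A,B,F,G}, so it must be C.
(r6,c2): row 6 has {A,B,D,G}; column 2 has {A,B,E,F,G}, so it must be C.
(r6,c5): row 6 has {A,B,C,D,G}; column 5 has {A,B,D,F}, so it must be E.
(r1,c1): row 1 has {A,B,C,F}; column 1 has {A,B,C,D,G}, so it must be E.
(r1,c4): row 1 has {A,B,C,E,F}; column 4 has {A,B,C,F,G}, so it must be D.
(r1,c5): row 1 has {A,B,C,D,E,F}; column 5 has {A,B,D,E,F}, so it must be G.
(r4,c2): row 4 has {A,B,F,G}; column 2 has {A,B,C,E,F,G}, so it must be D.
(r4,c4): row 4 has {A,B,D,F,G}; column 4 has {A,B,C,D,F,G}, so it must be E.
(r4,c5): row 4 has {A,B,D,E,F,G}; column 5 has {A,B,D,E,F,G}, so it must be C.
(r6,c1): row 6 has {A,B,C,D,E,G}; column 1 has {A,B,C,D,E,G}, so it must be F.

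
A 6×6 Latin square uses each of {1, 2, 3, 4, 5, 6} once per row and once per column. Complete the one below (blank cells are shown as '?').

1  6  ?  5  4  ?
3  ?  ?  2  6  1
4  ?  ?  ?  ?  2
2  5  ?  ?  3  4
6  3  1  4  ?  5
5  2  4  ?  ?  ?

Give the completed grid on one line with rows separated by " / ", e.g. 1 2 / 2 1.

1 6 2 5 4 3 / 3 4 5 2 6 1 / 4 1 3 6 5 2 / 2 5 6 1 3 4 / 6 3 1 4 2 5 / 5 2 4 3 1 6

(r1,c6) = 3
(r2,c2) = 4
(r2,c3) = 5
(r3,c2) = 1
(r3,c5) = 5
(r4,c3) = 6
(r4,c4) = 1
(r5,c5) = 2
(r6,c5) = 1
(r6,c6) = 6
(r1,c3) = 2
(r3,c3) = 3
(r3,c4) = 6
(r6,c4) = 3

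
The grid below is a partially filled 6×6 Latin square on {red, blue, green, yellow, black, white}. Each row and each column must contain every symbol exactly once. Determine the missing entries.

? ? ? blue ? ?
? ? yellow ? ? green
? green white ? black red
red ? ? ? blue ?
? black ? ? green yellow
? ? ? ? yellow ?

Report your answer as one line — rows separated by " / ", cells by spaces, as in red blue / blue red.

(r3,c4) = yellow
(r3,c1) = blue
(r5,c1) = white
(r5,c4) = red
(r2,c1) = black
(r2,c4) = white
(r2,c5) = red
(r5,c3) = blue
(r6,c1) = green
(r6,c4) = black
(r1,c1) = yellow
(r1,c5) = white
(r1,c6) = black
(r2,c2) = blue
(r4,c4) = green
(r4,c6) = white
(r6,c3) = red
(r6,c6) = blue
(r1,c2) = red
(r1,c3) = green
(r4,c2) = yellow
(r4,c3) = black
(r6,c2) = white

yellow red green blue white black / black blue yellow white red green / blue green white yellow black red / red yellow black green blue white / white black blue red green yellow / green white red black yellow blue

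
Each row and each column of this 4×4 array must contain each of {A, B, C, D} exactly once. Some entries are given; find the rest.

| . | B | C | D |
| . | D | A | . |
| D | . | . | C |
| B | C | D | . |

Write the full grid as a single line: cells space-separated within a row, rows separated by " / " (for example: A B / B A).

A B C D / C D A B / D A B C / B C D A

(r1,c1) = A
(r2,c1) = C
(r2,c4) = B
(r3,c2) = A
(r3,c3) = B
(r4,c4) = A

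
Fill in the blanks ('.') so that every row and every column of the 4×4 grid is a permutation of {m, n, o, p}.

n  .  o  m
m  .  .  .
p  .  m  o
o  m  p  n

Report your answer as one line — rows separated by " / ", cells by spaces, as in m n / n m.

n p o m / m o n p / p n m o / o m p n

row 1 has {m,n,o}; column 2 has {m} — only p is left for (r1,c2).
row 2 has {m}; column 3 has {m,o,p} — only n is left for (r2,c3).
row 2 has {m,n}; column 4 has {m,n,o} — only p is left for (r2,c4).
row 3 has {m,o,p}; column 2 has {m,p} — only n is left for (r3,c2).
row 2 has {m,n,p}; column 2 has {m,n,p} — only o is left for (r2,c2).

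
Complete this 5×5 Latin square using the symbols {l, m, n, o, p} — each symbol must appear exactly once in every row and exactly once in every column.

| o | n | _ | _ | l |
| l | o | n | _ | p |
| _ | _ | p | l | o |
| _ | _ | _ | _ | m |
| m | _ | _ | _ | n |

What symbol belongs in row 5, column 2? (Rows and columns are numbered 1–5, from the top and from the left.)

p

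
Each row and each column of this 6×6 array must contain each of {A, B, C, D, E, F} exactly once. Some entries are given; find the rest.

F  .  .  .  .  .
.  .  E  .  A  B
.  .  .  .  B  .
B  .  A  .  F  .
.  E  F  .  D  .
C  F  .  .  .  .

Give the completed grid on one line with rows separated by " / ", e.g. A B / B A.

F B D E C A / D C E F A B / E A C D B F / B D A C F E / A E F B D C / C F B A E D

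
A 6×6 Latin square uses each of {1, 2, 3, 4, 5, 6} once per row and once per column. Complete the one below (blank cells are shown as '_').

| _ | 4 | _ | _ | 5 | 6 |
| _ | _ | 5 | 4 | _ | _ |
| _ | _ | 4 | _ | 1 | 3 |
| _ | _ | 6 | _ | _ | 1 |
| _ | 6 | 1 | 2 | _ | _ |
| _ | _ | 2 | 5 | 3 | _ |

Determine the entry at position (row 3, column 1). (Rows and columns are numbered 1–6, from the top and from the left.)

Cell (r1,c3): row 1 has {4,5,6}; column 3 has {1,2,4,5,6} → 3.
Cell (r1,c4): row 1 has {3,4,5,6}; column 4 has {2,4,5} → 1.
Cell (r2,c6): row 2 has {4,5}; column 6 has {1,3,6} → 2.
Cell (r3,c4): row 3 has {1,3,4}; column 4 has {1,2,4,5} → 6.
Cell (r4,c4): row 4 has {1,6}; column 4 has {1,2,4,5,6} → 3.
Cell (r5,c5): row 5 has {1,2,6}; column 5 has {1,3,5} → 4.
Cell (r5,c6): row 5 has {1,2,4,6}; column 6 has {1,2,3,6} → 5.
Cell (r6,c2): row 6 has {2,3,5}; column 2 has {4,6} → 1.
Cell (r6,c6): row 6 has {1,2,3,5}; column 6 has {1,2,3,5,6} → 4.
Cell (r1,c1): row 1 has {1,3,4,5,6}; column 1 is empty so far → 2.
Cell (r2,c2): row 2 has {2,4,5}; column 2 has {1,4,6} → 3.
Cell (r2,c5): row 2 has {2,3,4,5}; column 5 has {1,3,4,5} → 6.
Cell (r3,c1): row 3 has {1,3,4,6}; column 1 has {2} → 5.

5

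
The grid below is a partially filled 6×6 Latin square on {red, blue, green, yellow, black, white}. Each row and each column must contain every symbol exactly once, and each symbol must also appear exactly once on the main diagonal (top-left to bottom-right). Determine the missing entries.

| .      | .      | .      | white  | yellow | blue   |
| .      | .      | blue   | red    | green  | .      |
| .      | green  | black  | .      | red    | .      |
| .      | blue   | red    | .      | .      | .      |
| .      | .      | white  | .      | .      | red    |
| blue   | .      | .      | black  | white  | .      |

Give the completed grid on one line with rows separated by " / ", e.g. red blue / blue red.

(r1,c3): row 1 has {blue,yellow,white}; column 3 has {red,blue,black,white}, so it must be green.
(r4,c5): row 4 has {red,blue}; column 5 has {red,green,yellow,white}, so it must be black.
(r5,c5): row 5 has {red,white}; column 5 has {red,green,yellow,black,white}; the diagonal has {black}, so it must be blue.
(r6,c3): row 6 has {blue,black,white}; column 3 has {red,blue,green,black,white}, so it must be yellow.
(r6,c6): row 6 has {blue,yellow,black,white}; column 6 has {red,blue}; the diagonal has {blue,black}, so it must be green.
(r1,c1): row 1 has {blue,green,yellow,white}; column 1 has {blue}; the diagonal has {blue,green,black}, so it must be red.
(r1,c2): row 1 has {red,blue,green,yellow,white}; column 2 has {blue,green}, so it must be black.
(r4,c4): row 4 has {red,blue,black}; column 4 has {red,black,white}; the diagonal has {red,blue,green,black}, so it must be yellow.
(r4,c6): row 4 has {red,blue,yellow,black}; column 6 has {red,blue,green}, so it must be white.
(r5,c2): row 5 has {red,blue,white}; column 2 has {blue,green,black}, so it must be yellow.
(r5,c4): row 5 has {red,blue,yellow,white}; column 4 has {red,yellow,black,white}, so it must be green.
(r6,c2): row 6 has {blue,green,yellow,black,white}; column 2 has {blue,green,yellow,black}, so it must be red.
(r2,c2): row 2 has {red,blue,green}; column 2 has {red,blue,green,yellow,black}; the diagonal has {red,blue,green,yellow,black}, so it must be white.
(r3,c4): row 3 has {red,green,black}; column 4 has {red,green,yellow,black,white}, so it must be blue.
(r3,c6): row 3 has {red,blue,green,black}; column 6 has {red,blue,green,white}, so it must be yellow.
(r4,c1): row 4 has {red,blue,yellow,black,white}; column 1 has {red,blue}, so it must be green.
(r5,c1): row 5 has {red,blue,green,yellow,white}; column 1 has {red,blue,green}, so it must be black.
(r2,c1): row 2 has {red,blue,green,white}; column 1 has {red,blue,green,black}, so it must be yellow.
(r2,c6): row 2 has {red,blue,green,yellow,white}; column 6 has {red,blue,green,yellow,white}, so it must be black.
(r3,c1): row 3 has {red,blue,green,yellow,black}; column 1 has {red,blue,green,yellow,black}, so it must be white.

red black green white yellow blue / yellow white blue red green black / white green black blue red yellow / green blue red yellow black white / black yellow white green blue red / blue red yellow black white green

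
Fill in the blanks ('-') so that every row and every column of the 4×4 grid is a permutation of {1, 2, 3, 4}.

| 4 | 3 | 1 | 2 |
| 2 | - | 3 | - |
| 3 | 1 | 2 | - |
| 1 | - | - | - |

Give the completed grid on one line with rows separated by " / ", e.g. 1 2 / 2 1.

4 3 1 2 / 2 4 3 1 / 3 1 2 4 / 1 2 4 3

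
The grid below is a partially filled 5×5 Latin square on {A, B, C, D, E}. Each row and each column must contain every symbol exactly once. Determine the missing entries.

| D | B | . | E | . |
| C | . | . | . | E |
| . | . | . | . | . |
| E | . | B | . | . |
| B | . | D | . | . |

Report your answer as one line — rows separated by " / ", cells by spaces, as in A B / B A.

row 2 has {C,E}; column 3 has {B,D} — only A is left for (r2,c3).
row 3 is empty so far; column 1 has {B,C,D,E} — only A is left for (r3,c1).
row 1 has {B,D,E}; column 3 has {A,B,D} — only C is left for (r1,c3).
row 1 has {B,C,D,E}; column 5 has {E} — only A is left for (r1,c5).
row 2 has {A,C,E}; column 2 has {B} — only D is left for (r2,c2).
row 2 has {A,C,D,E}; column 4 has {E} — only B is left for (r2,c4).
row 3 has {A}; column 3 has {A,B,C,D} — only E is left for (r3,c3).
row 5 has {B,D}; column 5 has {A,E} — only C is left for (r5,c5).
row 3 has {A,E}; column 2 has {B,D} — only C is left for (r3,c2).
row 3 has {A,C,E}; column 4 has {B,E} — only D is left for (r3,c4).
row 3 has {A,C,D,E}; column 5 has {A,C,E} — only B is left for (r3,c5).
row 4 has {B,E}; column 2 has {B,C,D} — only A is left for (r4,c2).
row 4 has {A,B,E}; column 4 has {B,D,E} — only C is left for (r4,c4).
row 4 has {A,B,C,E}; column 5 has {A,B,C,E} — only D is left for (r4,c5).
row 5 has {B,C,D}; column 2 has {A,B,C,D} — only E is left for (r5,c2).
row 5 has {B,C,D,E}; column 4 has {B,C,D,E} — only A is left for (r5,c4).

D B C E A / C D A B E / A C E D B / E A B C D / B E D A C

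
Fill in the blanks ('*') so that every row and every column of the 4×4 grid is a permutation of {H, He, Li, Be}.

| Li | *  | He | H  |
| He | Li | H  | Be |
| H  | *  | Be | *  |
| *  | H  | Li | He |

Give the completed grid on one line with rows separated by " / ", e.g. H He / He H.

(r1,c2) = Be
(r3,c2) = He
(r3,c4) = Li
(r4,c1) = Be

Li Be He H / He Li H Be / H He Be Li / Be H Li He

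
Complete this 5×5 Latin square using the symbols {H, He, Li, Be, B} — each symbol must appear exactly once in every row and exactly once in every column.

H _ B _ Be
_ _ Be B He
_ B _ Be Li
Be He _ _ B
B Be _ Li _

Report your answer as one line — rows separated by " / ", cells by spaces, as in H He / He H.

H Li B He Be / Li H Be B He / He B H Be Li / Be He Li H B / B Be He Li H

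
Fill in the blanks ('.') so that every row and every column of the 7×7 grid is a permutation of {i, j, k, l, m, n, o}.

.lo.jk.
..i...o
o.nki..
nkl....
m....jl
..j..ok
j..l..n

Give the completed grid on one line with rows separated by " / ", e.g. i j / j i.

i l o n j k m / k j i m l n o / o m n k i l j / n k l j o m i / m i k o n j l / l n j i m o k / j o m l k i n

row 1 has {j,k,l,o}; column 1 has {j,m,n,o} — only i is left for (r1,c1).
row 1 has {i,j,k,l,o}; column 7 has {k,l,n,o} — only m is left for (r1,c7).
row 3 has {i,k,n,o}; column 7 has {k,l,m,n,o} — only j is left for (r3,c7).
row 4 has {k,l,n}; column 7 has {j,k,l,m,n,o} — only i is left for (r4,c7).
row 5 has {j,l,m}; column 3 has {i,j,l,n,o} — only k is left for (r5,c3).
row 6 has {j,k,o}; column 1 has {i,j,m,n,o} — only l is left for (r6,c1).
row 7 has {j,l,n}; column 3 has {i,j,k,l,n,o} — only m is left for (r7,c3).
row 7 has {j,l,m,n}; column 6 has {j,k,o} — only i is left for (r7,c6).
row 1 has {i,j,k,l,m,o}; column 4 has {k,l} — only n is left for (r1,c4).
row 2 has {i,o}; column 1 has {i,j,l,m,n,o} — only k is left for (r2,c1).
row 3 has {i,j,k,n,o}; column 2 has {k,l} — only m is left for (r3,c2).
row 3 has {i,j,k,m,n,o}; column 6 has {i,j,k,o} — only l is left for (r3,c6).
row 4 has {i,k,l,n}; column 6 has {i,j,k,l,o} — only m is left for (r4,c6).
row 7 has {i,j,l,m,n}; column 2 has {k,l,m} — only o is left for (r7,c2).
row 7 has {i,j,l,m,n,o}; column 5 has {i,j} — only k is left for (r7,c5).
row 2 has {i,k,o}; column 6 has {i,j,k,l,m,o} — only n is left for (r2,c6).
row 4 has {i,k,l,m,n}; column 5 has {i,j,k} — only o is left for (r4,c5).
row 5 has {j,k,l,m}; column 5 has {i,j,k,o} — only n is left for (r5,c5).
row 6 has {j,k,l,o}; column 5 has {i,j,k,n,o} — only m is left for (r6,c5).
row 2 has {i,k,n,o}; column 2 has {k,l,m,o} — only j is left for (r2,c2).
row 2 has {i,j,k,n,o}; column 4 has {k,l,n} — only m is left for (r2,c4).
row 2 has {i,j,k,m,n,o}; column 5 has {i,j,k,m,n,o} — only l is left for (r2,c5).
row 4 has {i,k,l,m,n,o}; column 4 has {k,l,m,n} — only j is left for (r4,c4).
row 5 has {j,k,l,m,n}; column 2 has {j,k,l,m,o} — only i is left for (r5,c2).
row 5 has {i,j,k,l,m,n}; column 4 has {j,k,l,m,n} — only o is left for (r5,c4).
row 6 has {j,k,l,m,o}; column 2 has {i,j,k,l,m,o} — only n is left for (r6,c2).
row 6 has {j,k,l,m,n,o}; column 4 has {j,k,l,m,n,o} — only i is left for (r6,c4).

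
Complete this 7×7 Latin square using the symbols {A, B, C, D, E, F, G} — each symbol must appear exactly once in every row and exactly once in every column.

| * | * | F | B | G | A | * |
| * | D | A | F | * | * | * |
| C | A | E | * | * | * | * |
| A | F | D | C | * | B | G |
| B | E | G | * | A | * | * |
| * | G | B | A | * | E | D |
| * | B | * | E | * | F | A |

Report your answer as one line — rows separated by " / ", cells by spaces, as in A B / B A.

D C F B G A E / E D A F B G C / C A E G F D B / A F D C E B G / B E G D A C F / F G B A C E D / G B C E D F A

(r1,c2): row 1 has {A,B,F,G}; column 2 has {A,B,D,E,F,G}, so it must be C.
(r1,c7): row 1 has {A,B,C,F,G}; column 7 has {A,D,G}, so it must be E.
(r4,c5): row 4 has {A,B,C,D,F,G}; column 5 has {A,G}, so it must be E.
(r5,c4): row 5 has {A,B,E,G}; column 4 has {A,B,C,E,F}, so it must be D.
(r5,c6): row 5 has {A,B,D,E,G}; column 6 has {A,B,E,F}, so it must be C.
(r5,c7): row 5 has {A,B,C,D,E,G}; column 7 has {A,D,E,G}, so it must be F.
(r6,c1): row 6 has {A,B,D,E,G}; column 1 has {A,B,C}, so it must be F.
(r6,c5): row 6 has {A,B,D,E,F,G}; column 5 has {A,E,G}, so it must be C.
(r7,c3): row 7 has {A,B,E,F}; column 3 has {A,B,D,E,F,G}, so it must be C.
(r7,c5): row 7 has {A,B,C,E,F}; column 5 has {A,C,E,G}, so it must be D.
(r1,c1): row 1 has {A,B,C,E,F,G}; column 1 has {A,B,C,F}, so it must be D.
(r2,c5): row 2 has {A,D,F}; column 5 has {A,C,D,E,G}, so it must be B.
(r2,c6): row 2 has {A,B,D,F}; column 6 has {A,B,C,E,F}, so it must be G.
(r2,c7): row 2 has {A,B,D,F,G}; column 7 has {A,D,E,F,G}, so it must be C.
(r3,c4): row 3 has {A,C,E}; column 4 has {A,B,C,D,E,F}, so it must be G.
(r3,c5): row 3 has {A,C,E,G}; column 5 has {A,B,C,D,E,G}, so it must be F.
(r3,c6): row 3 has {A,C,E,F,G}; column 6 has {A,B,C,E,F,G}, so it must be D.
(r3,c7): row 3 has {A,C,D,E,F,G}; column 7 has {A,C,D,E,F,G}, so it must be B.
(r7,c1): row 7 has {A,B,C,D,E,F}; column 1 has {A,B,C,D,F}, so it must be G.
(r2,c1): row 2 has {A,B,C,D,F,G}; column 1 has {A,B,C,D,F,G}, so it must be E.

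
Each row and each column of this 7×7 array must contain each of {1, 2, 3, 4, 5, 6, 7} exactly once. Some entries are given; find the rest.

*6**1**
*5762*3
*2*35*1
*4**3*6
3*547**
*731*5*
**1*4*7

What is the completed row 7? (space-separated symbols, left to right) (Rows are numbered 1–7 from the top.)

6 3 1 5 4 2 7

Cell (r4,c3): row 4 has {3,4,6}; column 3 has {1,3,5,7} → 2.
Cell (r5,c2): row 5 has {3,4,5,7}; column 2 has {2,4,5,6,7} → 1.
Cell (r5,c7): row 5 has {1,3,4,5,7}; column 7 has {1,3,6,7} → 2.
Cell (r6,c5): row 6 has {1,3,5,7}; column 5 has {1,2,3,4,5,7} → 6.
Cell (r6,c7): row 6 has {1,3,5,6,7}; column 7 has {1,2,3,6,7} → 4.
Cell (r7,c2): row 7 has {1,4,7}; column 2 has {1,2,4,5,6,7} → 3.
Cell (r1,c3): row 1 has {1,6}; column 3 has {1,2,3,5,7} → 4.
Cell (r1,c7): row 1 has {1,4,6}; column 7 has {1,2,3,4,6,7} → 5.
Cell (r3,c3): row 3 has {1,2,3,5}; column 3 has {1,2,3,4,5,7} → 6.
Cell (r5,c6): row 5 has {1,2,3,4,5,7}; column 6 has {5} → 6.
Cell (r6,c1): row 6 has {1,3,4,5,6,7}; column 1 has {3} → 2.
Cell (r7,c6): row 7 has {1,3,4,7}; column 6 has {5,6} → 2.
Cell (r1,c1): row 1 has {1,4,5,6}; column 1 has {2,3} → 7.
Cell (r1,c4): row 1 has {1,4,5,6,7}; column 4 has {1,3,4,6} → 2.
Cell (r1,c6): row 1 has {1,2,4,5,6,7}; column 6 has {2,5,6} → 3.
Cell (r3,c1): row 3 has {1,2,3,5,6}; column 1 has {2,3,7} → 4.
Cell (r3,c6): row 3 has {1,2,3,4,5,6}; column 6 has {2,3,5,6} → 7.
Cell (r4,c6): row 4 has {2,3,4,6}; column 6 has {2,3,5,6,7} → 1.
Cell (r7,c4): row 7 has {1,2,3,4,7}; column 4 has {1,2,3,4,6} → 5.
Cell (r2,c1): row 2 has {2,3,5,6,7}; column 1 has {2,3,4,7} → 1.
Cell (r2,c6): row 2 has {1,2,3,5,6,7}; column 6 has {1,2,3,5,6,7} → 4.
Cell (r4,c1): row 4 has {1,2,3,4,6}; column 1 has {1,2,3,4,7} → 5.
Cell (r4,c4): row 4 has {1,2,3,4,5,6}; column 4 has {1,2,3,4,5,6} → 7.
Cell (r7,c1): row 7 has {1,2,3,4,5,7}; column 1 has {1,2,3,4,5,7} → 6.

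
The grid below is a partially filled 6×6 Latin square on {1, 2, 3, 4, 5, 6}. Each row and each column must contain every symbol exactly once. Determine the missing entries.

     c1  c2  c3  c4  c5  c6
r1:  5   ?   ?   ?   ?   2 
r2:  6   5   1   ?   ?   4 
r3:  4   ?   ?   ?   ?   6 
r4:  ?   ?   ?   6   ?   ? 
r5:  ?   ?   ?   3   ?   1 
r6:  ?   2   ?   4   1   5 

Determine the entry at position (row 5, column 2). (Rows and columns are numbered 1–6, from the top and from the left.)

At row 1, column 4: row 1 has {2,5}; column 4 has {3,4,6}; that leaves 1.
At row 2, column 4: row 2 has {1,4,5,6}; column 4 has {1,3,4,6}; that leaves 2.
At row 2, column 5: row 2 has {1,2,4,5,6}; column 5 has {1}; that leaves 3.
At row 3, column 4: row 3 has {4,6}; column 4 has {1,2,3,4,6}; that leaves 5.
At row 3, column 5: row 3 has {4,5,6}; column 5 has {1,3}; that leaves 2.
At row 4, column 6: row 4 has {6}; column 6 has {1,2,4,5,6}; that leaves 3.
At row 5, column 1: row 5 has {1,3}; column 1 has {4,5,6}; that leaves 2.
At row 6, column 1: row 6 has {1,2,4,5}; column 1 has {2,4,5,6}; that leaves 3.
At row 6, column 3: row 6 has {1,2,3,4,5}; column 3 has {1}; that leaves 6.
At row 3, column 3: row 3 has {2,4,5,6}; column 3 has {1,6}; that leaves 3.
At row 4, column 1: row 4 has {3,6}; column 1 has {2,3,4,5,6}; that leaves 1.
At row 4, column 2: row 4 has {1,3,6}; column 2 has {2,5}; that leaves 4.
At row 4, column 5: row 4 has {1,3,4,6}; column 5 has {1,2,3}; that leaves 5.
At row 5, column 2: row 5 has {1,2,3}; column 2 has {2,4,5}; that leaves 6.

6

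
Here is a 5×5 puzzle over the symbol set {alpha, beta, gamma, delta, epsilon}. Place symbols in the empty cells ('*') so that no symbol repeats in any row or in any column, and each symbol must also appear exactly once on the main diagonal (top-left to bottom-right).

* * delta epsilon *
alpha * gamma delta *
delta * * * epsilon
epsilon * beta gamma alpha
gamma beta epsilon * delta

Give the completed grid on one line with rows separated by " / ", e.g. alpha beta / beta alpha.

beta alpha delta epsilon gamma / alpha epsilon gamma delta beta / delta gamma alpha beta epsilon / epsilon delta beta gamma alpha / gamma beta epsilon alpha delta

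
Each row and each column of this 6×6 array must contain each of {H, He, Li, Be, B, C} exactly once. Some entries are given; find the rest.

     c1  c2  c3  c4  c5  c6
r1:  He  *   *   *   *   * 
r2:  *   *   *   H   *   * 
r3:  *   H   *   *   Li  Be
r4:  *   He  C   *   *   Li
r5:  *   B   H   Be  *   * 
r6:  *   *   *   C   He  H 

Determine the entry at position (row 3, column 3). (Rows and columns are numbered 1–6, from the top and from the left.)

B

(r4,c4): row 4 has {He,Li,C}; column 4 has {H,Be,C}, so it must be B.
(r5,c5): row 5 has {H,Be,B}; column 5 has {He,Li}, so it must be C.
(r5,c6): row 5 has {H,Be,B,C}; column 6 has {H,Li,Be}, so it must be He.
(r1,c4): row 1 has {He}; column 4 has {H,Be,B,C}, so it must be Li.
(r3,c4): row 3 has {H,Li,Be}; column 4 has {H,Li,Be,B,C}, so it must be He.
(r5,c1): row 5 has {H,He,Be,B,C}; column 1 has {He}, so it must be Li.
(r3,c3): row 3 has {H,He,Li,Be}; column 3 has {H,C}, so it must be B.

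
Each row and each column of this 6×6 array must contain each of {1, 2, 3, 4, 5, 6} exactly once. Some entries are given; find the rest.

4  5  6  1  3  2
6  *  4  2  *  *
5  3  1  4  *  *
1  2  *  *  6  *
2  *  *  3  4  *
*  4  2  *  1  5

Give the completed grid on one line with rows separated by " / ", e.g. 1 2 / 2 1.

Cell (r2,c2): row 2 has {2,4,6}; column 2 has {2,3,4,5} → 1.
Cell (r2,c5): row 2 has {1,2,4,6}; column 5 has {1,3,4,6} → 5.
Cell (r2,c6): row 2 has {1,2,4,5,6}; column 6 has {2,5} → 3.
Cell (r3,c5): row 3 has {1,3,4,5}; column 5 has {1,3,4,5,6} → 2.
Cell (r3,c6): row 3 has {1,2,3,4,5}; column 6 has {2,3,5} → 6.
Cell (r4,c4): row 4 has {1,2,6}; column 4 has {1,2,3,4} → 5.
Cell (r4,c6): row 4 has {1,2,5,6}; column 6 has {2,3,5,6} → 4.
Cell (r5,c2): row 5 has {2,3,4}; column 2 has {1,2,3,4,5} → 6.
Cell (r5,c3): row 5 has {2,3,4,6}; column 3 has {1,2,4,6} → 5.
Cell (r5,c6): row 5 has {2,3,4,5,6}; column 6 has {2,3,4,5,6} → 1.
Cell (r6,c1): row 6 has {1,2,4,5}; column 1 has {1,2,4,5,6} → 3.
Cell (r6,c4): row 6 has {1,2,3,4,5}; column 4 has {1,2,3,4,5} → 6.
Cell (r4,c3): row 4 has {1,2,4,5,6}; column 3 has {1,2,4,5,6} → 3.

4 5 6 1 3 2 / 6 1 4 2 5 3 / 5 3 1 4 2 6 / 1 2 3 5 6 4 / 2 6 5 3 4 1 / 3 4 2 6 1 5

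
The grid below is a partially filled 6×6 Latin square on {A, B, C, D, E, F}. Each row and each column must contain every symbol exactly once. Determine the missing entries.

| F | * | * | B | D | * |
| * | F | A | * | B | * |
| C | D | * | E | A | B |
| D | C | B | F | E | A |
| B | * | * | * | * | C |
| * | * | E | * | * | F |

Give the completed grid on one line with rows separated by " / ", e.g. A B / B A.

F A C B D E / E F A C B D / C D F E A B / D C B F E A / B E D A F C / A B E D C F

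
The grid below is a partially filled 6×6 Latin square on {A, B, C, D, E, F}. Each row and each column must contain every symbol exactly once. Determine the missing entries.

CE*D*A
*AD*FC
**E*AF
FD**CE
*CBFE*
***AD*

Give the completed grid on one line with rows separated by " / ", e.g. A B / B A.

C E F D B A / B A D E F C / D B E C A F / F D A B C E / A C B F E D / E F C A D B

row 1 has {A,C,D,E}; column 3 has {B,D,E} — only F is left for (r1,c3).
row 1 has {A,C,D,E,F}; column 5 has {A,C,D,E,F} — only B is left for (r1,c5).
row 3 has {A,E,F}; column 2 has {A,C,D,E} — only B is left for (r3,c2).
row 3 has {A,B,E,F}; column 4 has {A,D,F} — only C is left for (r3,c4).
row 4 has {C,D,E,F}; column 3 has {B,D,E,F} — only A is left for (r4,c3).
row 4 has {A,C,D,E,F}; column 4 has {A,C,D,F} — only B is left for (r4,c4).
row 5 has {B,C,E,F}; column 6 has {A,C,E,F} — only D is left for (r5,c6).
row 6 has {A,D}; column 2 has {A,B,C,D,E} — only F is left for (r6,c2).
row 6 has {A,D,F}; column 3 has {A,B,D,E,F} — only C is left for (r6,c3).
row 6 has {A,C,D,F}; column 6 has {A,C,D,E,F} — only B is left for (r6,c6).
row 2 has {A,C,D,F}; column 4 has {A,B,C,D,F} — only E is left for (r2,c4).
row 3 has {A,B,C,E,F}; column 1 has {C,F} — only D is left for (r3,c1).
row 5 has {B,C,D,E,F}; column 1 has {C,D,F} — only A is left for (r5,c1).
row 6 has {A,B,C,D,F}; column 1 has {A,C,D,F} — only E is left for (r6,c1).
row 2 has {A,C,D,E,F}; column 1 has {A,C,D,E,F} — only B is left for (r2,c1).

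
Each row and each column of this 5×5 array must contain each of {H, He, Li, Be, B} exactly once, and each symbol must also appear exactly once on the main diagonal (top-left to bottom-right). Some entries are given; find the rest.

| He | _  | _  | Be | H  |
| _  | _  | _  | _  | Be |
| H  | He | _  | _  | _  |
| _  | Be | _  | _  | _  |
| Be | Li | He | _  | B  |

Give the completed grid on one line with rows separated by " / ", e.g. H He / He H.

(r1,c2): row 1 has {H,He,Be}; column 2 has {He,Li,Be}, so it must be B.
(r1,c3): row 1 has {H,He,Be,B}; column 3 has {He}, so it must be Li.
(r2,c2): row 2 has {Be}; column 2 has {He,Li,Be,B}; the diagonal has {He,B}, so it must be H.
(r2,c3): row 2 has {H,Be}; column 3 has {He,Li}, so it must be B.
(r3,c3): row 3 has {H,He}; column 3 has {He,Li,B}; the diagonal has {H,He,B}, so it must be Be.
(r3,c5): row 3 has {H,He,Be}; column 5 has {H,Be,B}, so it must be Li.
(r4,c3): row 4 has {Be}; column 3 has {He,Li,Be,B}, so it must be H.
(r4,c4): row 4 has {H,Be}; column 4 has {Be}; the diagonal has {H,He,Be,B}, so it must be Li.
(r4,c5): row 4 has {H,Li,Be}; column 5 has {H,Li,Be,B}, so it must be He.
(r5,c4): row 5 has {He,Li,Be,B}; column 4 has {Li,Be}, so it must be H.
(r2,c1): row 2 has {H,Be,B}; column 1 has {H,He,Be}, so it must be Li.
(r2,c4): row 2 has {H,Li,Be,B}; column 4 has {H,Li,Be}, so it must be He.
(r3,c4): row 3 has {H,He,Li,Be}; column 4 has {H,He,Li,Be}, so it must be B.
(r4,c1): row 4 has {H,He,Li,Be}; column 1 has {H,He,Li,Be}, so it must be B.

He B Li Be H / Li H B He Be / H He Be B Li / B Be H Li He / Be Li He H B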